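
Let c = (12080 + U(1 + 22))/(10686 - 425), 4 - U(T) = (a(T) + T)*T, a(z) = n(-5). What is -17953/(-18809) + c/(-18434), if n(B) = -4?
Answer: 3395613753699/3557746312666 ≈ 0.95443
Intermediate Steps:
a(z) = -4
U(T) = 4 - T*(-4 + T) (U(T) = 4 - (-4 + T)*T = 4 - T*(-4 + T))
c = 11647/10261 (c = (12080 + (4 - (1 + 22)² + 4*(1 + 22)))/(10686 - 425) = (12080 + (4 - 1*23² + 4*23))/10261 = (12080 + (4 - 1*529 + 92))*(1/10261) = (12080 + (4 - 529 + 92))*(1/10261) = (12080 - 433)*(1/10261) = 11647*(1/10261) = 11647/10261 ≈ 1.1351)
-17953/(-18809) + c/(-18434) = -17953/(-18809) + (11647/10261)/(-18434) = -17953*(-1/18809) + (11647/10261)*(-1/18434) = 17953/18809 - 11647/189151274 = 3395613753699/3557746312666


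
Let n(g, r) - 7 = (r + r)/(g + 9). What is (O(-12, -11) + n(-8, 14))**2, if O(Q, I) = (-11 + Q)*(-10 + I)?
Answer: 268324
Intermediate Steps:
n(g, r) = 7 + 2*r/(9 + g) (n(g, r) = 7 + (r + r)/(g + 9) = 7 + (2*r)/(9 + g) = 7 + 2*r/(9 + g))
(O(-12, -11) + n(-8, 14))**2 = ((110 - 11*(-11) - 10*(-12) - 11*(-12)) + (63 + 2*14 + 7*(-8))/(9 - 8))**2 = ((110 + 121 + 120 + 132) + (63 + 28 - 56)/1)**2 = (483 + 1*35)**2 = (483 + 35)**2 = 518**2 = 268324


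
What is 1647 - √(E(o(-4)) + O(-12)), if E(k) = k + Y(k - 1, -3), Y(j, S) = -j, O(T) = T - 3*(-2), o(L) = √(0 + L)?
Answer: 1647 - I*√5 ≈ 1647.0 - 2.2361*I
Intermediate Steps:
o(L) = √L
O(T) = 6 + T (O(T) = T + 6 = 6 + T)
E(k) = 1 (E(k) = k - (k - 1) = k - (-1 + k) = k + (1 - k) = 1)
1647 - √(E(o(-4)) + O(-12)) = 1647 - √(1 + (6 - 12)) = 1647 - √(1 - 6) = 1647 - √(-5) = 1647 - I*√5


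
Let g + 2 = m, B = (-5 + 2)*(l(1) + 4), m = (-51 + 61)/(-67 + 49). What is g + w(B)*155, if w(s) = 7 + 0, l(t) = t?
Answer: 9742/9 ≈ 1082.4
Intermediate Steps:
m = -5/9 (m = 10/(-18) = 10*(-1/18) = -5/9 ≈ -0.55556)
B = -15 (B = (-5 + 2)*(1 + 4) = -3*5 = -15)
g = -23/9 (g = -2 - 5/9 = -23/9 ≈ -2.5556)
w(s) = 7
g + w(B)*155 = -23/9 + 7*155 = -23/9 + 1085 = 9742/9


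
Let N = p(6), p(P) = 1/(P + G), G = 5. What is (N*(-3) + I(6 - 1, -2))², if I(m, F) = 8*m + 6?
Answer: 253009/121 ≈ 2091.0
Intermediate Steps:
p(P) = 1/(5 + P) (p(P) = 1/(P + 5) = 1/(5 + P))
N = 1/11 (N = 1/(5 + 6) = 1/11 ≈ 0.090909)
I(m, F) = 6 + 8*m
(N*(-3) + I(6 - 1, -2))² = ((1/11)*(-3) + (6 + 8*(6 - 1)))² = (-3/11 + (6 + 8*5))² = (-3/11 + (6 + 40))² = (-3/11 + 46)² = (503/11)² = 253009/121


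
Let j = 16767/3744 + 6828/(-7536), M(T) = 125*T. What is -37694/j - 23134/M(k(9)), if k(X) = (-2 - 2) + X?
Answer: -308813317842/29164375 ≈ -10589.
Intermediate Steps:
k(X) = -4 + X
j = 233315/65312 (j = 16767*(1/3744) + 6828*(-1/7536) = 1863/416 - 569/628 = 233315/65312 ≈ 3.5723)
-37694/j - 23134/M(k(9)) = -37694/233315/65312 - 23134*1/(125*(-4 + 9)) = -37694*65312/233315 - 23134/(125*5) = -2461870528/233315 - 23134/625 = -308813317842/29164375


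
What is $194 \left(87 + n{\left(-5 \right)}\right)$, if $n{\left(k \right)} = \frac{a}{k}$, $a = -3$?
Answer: $\frac{84972}{5} \approx 16994.0$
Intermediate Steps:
$n{\left(k \right)} = - \frac{3}{k}$
$194 \left(87 + n{\left(-5 \right)}\right) = 194 \left(87 - \frac{3}{-5}\right) = 194 \left(87 - - \frac{3}{5}\right) = 194 \left(87 + \frac{3}{5}\right) = 194 \cdot \frac{438}{5} = \frac{84972}{5}$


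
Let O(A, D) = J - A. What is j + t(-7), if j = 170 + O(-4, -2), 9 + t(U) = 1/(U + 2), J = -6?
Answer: 794/5 ≈ 158.80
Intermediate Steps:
O(A, D) = -6 - A
t(U) = -9 + 1/(2 + U) (t(U) = -9 + 1/(U + 2) = -9 + 1/(2 + U))
j = 168 (j = 170 + (-6 - 1*(-4)) = 170 + (-6 + 4) = 170 - 2 = 168)
j + t(-7) = 168 + (-17 - 9*(-7))/(2 - 7) = 168 + (-17 + 63)/(-5) = 168 - ⅕*46 = 168 - 46/5 = 794/5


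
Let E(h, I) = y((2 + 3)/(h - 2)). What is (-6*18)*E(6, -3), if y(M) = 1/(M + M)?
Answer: -216/5 ≈ -43.200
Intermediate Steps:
y(M) = 1/(2*M)
E(h, I) = -⅕ + h/10 (E(h, I) = 1/(2*(((2 + 3)/(h - 2)))) = 1/(2*((5/(-2 + h)))) = (-⅖ + h/5)/2 = -⅕ + h/10)
(-6*18)*E(6, -3) = (-6*18)*(-⅕ + (⅒)*6) = -108*(-⅕ + ⅗) = -108*⅖ = -216/5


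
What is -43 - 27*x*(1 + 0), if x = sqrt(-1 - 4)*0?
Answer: -43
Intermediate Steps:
x = 0 (x = sqrt(-5)*0 = (I*sqrt(5))*0 = 0)
-43 - 27*x*(1 + 0) = -43 - 0*(1 + 0) = -43 - 0 = -43 - 27*0 = -43 + 0 = -43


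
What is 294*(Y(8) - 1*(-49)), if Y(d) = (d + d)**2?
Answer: 89670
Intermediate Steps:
Y(d) = 4*d**2 (Y(d) = (2*d)**2 = 4*d**2)
294*(Y(8) - 1*(-49)) = 294*(4*8**2 - 1*(-49)) = 294*(4*64 + 49) = 294*(256 + 49) = 294*305 = 89670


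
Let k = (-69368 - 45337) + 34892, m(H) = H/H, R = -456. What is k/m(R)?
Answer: -79813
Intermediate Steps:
m(H) = 1
k = -79813 (k = -114705 + 34892 = -79813)
k/m(R) = -79813/1 = -79813*1 = -79813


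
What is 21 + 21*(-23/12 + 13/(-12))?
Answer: -42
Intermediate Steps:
21 + 21*(-23/12 + 13/(-12)) = 21 + 21*(-23*1/12 + 13*(-1/12)) = 21 + 21*(-23/12 - 13/12) = 21 + 21*(-3) = 21 - 63 = -42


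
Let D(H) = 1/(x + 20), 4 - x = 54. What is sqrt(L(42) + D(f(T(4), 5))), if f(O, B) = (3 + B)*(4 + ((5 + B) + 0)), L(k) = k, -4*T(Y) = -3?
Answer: sqrt(37770)/30 ≈ 6.4782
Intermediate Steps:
T(Y) = 3/4 (T(Y) = -1/4*(-3) = 3/4)
x = -50 (x = 4 - 1*54 = 4 - 54 = -50)
f(O, B) = (3 + B)*(9 + B) (f(O, B) = (3 + B)*(4 + (5 + B)) = (3 + B)*(9 + B))
D(H) = -1/30 (D(H) = 1/(-50 + 20) = 1/(-30) = -1/30)
sqrt(L(42) + D(f(T(4), 5))) = sqrt(42 - 1/30) = sqrt(1259/30) = sqrt(37770)/30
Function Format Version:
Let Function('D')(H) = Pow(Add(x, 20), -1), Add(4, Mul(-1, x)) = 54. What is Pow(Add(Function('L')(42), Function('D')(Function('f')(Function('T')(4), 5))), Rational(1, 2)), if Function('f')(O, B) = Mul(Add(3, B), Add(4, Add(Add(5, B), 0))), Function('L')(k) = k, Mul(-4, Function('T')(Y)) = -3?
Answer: Mul(Rational(1, 30), Pow(37770, Rational(1, 2))) ≈ 6.4782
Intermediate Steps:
Function('T')(Y) = Rational(3, 4) (Function('T')(Y) = Mul(Rational(-1, 4), -3) = Rational(3, 4))
x = -50 (x = Add(4, Mul(-1, 54)) = Add(4, -54) = -50)
Function('f')(O, B) = Mul(Add(3, B), Add(9, B)) (Function('f')(O, B) = Mul(Add(3, B), Add(4, Add(5, B))) = Mul(Add(3, B), Add(9, B)))
Function('D')(H) = Rational(-1, 30) (Function('D')(H) = Pow(Add(-50, 20), -1) = Pow(-30, -1) = Rational(-1, 30))
Pow(Add(Function('L')(42), Function('D')(Function('f')(Function('T')(4), 5))), Rational(1, 2)) = Pow(Add(42, Rational(-1, 30)), Rational(1, 2)) = Pow(Rational(1259, 30), Rational(1, 2)) = Mul(Rational(1, 30), Pow(37770, Rational(1, 2)))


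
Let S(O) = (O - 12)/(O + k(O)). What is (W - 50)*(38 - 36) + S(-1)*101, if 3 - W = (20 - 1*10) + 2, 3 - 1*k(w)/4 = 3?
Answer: 1195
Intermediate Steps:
k(w) = 0 (k(w) = 12 - 4*3 = 12 - 12 = 0)
S(O) = (-12 + O)/O (S(O) = (O - 12)/(O + 0) = (-12 + O)/O)
W = -9 (W = 3 - ((20 - 1*10) + 2) = 3 - ((20 - 10) + 2) = 3 - (10 + 2) = 3 - 1*12 = 3 - 12 = -9)
(W - 50)*(38 - 36) + S(-1)*101 = (-9 - 50)*(38 - 36) + ((-12 - 1)/(-1))*101 = -59*2 - 1*(-13)*101 = -118 + 13*101 = -118 + 1313 = 1195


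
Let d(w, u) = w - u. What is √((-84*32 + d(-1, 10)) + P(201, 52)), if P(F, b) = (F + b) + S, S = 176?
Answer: I*√2270 ≈ 47.645*I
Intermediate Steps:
P(F, b) = 176 + F + b (P(F, b) = (F + b) + 176 = 176 + F + b)
√((-84*32 + d(-1, 10)) + P(201, 52)) = √((-84*32 + (-1 - 1*10)) + (176 + 201 + 52)) = √((-2688 + (-1 - 10)) + 429) = √((-2688 - 11) + 429) = √(-2699 + 429) = √(-2270) = I*√2270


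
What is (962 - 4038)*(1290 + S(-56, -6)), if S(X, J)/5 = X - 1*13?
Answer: -2906820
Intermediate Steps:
S(X, J) = -65 + 5*X (S(X, J) = 5*(X - 1*13) = 5*(X - 13) = 5*(-13 + X) = -65 + 5*X)
(962 - 4038)*(1290 + S(-56, -6)) = (962 - 4038)*(1290 + (-65 + 5*(-56))) = -3076*(1290 + (-65 - 280)) = -3076*(1290 - 345) = -3076*945 = -2906820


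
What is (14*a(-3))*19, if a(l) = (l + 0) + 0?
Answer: -798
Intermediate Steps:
a(l) = l (a(l) = l + 0 = l)
(14*a(-3))*19 = (14*(-3))*19 = -42*19 = -798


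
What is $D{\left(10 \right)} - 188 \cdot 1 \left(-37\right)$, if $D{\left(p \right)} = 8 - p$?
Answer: $6954$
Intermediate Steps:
$D{\left(10 \right)} - 188 \cdot 1 \left(-37\right) = \left(8 - 10\right) - 188 \cdot 1 \left(-37\right) = \left(8 - 10\right) - -6956 = -2 + 6956 = 6954$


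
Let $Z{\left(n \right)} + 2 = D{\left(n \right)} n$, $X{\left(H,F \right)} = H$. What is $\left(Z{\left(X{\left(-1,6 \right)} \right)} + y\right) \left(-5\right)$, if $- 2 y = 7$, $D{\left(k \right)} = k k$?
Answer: $\frac{65}{2} \approx 32.5$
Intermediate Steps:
$D{\left(k \right)} = k^{2}$
$y = - \frac{7}{2}$ ($y = \left(- \frac{1}{2}\right) 7 = - \frac{7}{2} \approx -3.5$)
$Z{\left(n \right)} = -2 + n^{3}$ ($Z{\left(n \right)} = -2 + n^{2} n = -2 + n^{3}$)
$\left(Z{\left(X{\left(-1,6 \right)} \right)} + y\right) \left(-5\right) = \left(\left(-2 + \left(-1\right)^{3}\right) - \frac{7}{2}\right) \left(-5\right) = \left(\left(-2 - 1\right) - \frac{7}{2}\right) \left(-5\right) = \left(-3 - \frac{7}{2}\right) \left(-5\right) = \left(- \frac{13}{2}\right) \left(-5\right) = \frac{65}{2}$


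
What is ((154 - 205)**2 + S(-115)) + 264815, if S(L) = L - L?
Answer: 267416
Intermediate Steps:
S(L) = 0
((154 - 205)**2 + S(-115)) + 264815 = ((154 - 205)**2 + 0) + 264815 = ((-51)**2 + 0) + 264815 = (2601 + 0) + 264815 = 2601 + 264815 = 267416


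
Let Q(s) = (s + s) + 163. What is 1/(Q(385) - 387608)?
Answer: -1/386675 ≈ -2.5862e-6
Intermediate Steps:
Q(s) = 163 + 2*s (Q(s) = 2*s + 163 = 163 + 2*s)
1/(Q(385) - 387608) = 1/((163 + 2*385) - 387608) = 1/((163 + 770) - 387608) = 1/(933 - 387608) = 1/(-386675) = -1/386675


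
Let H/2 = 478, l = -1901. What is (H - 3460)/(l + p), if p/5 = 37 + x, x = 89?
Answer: 2504/1271 ≈ 1.9701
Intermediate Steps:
H = 956 (H = 2*478 = 956)
p = 630 (p = 5*(37 + 89) = 5*126 = 630)
(H - 3460)/(l + p) = (956 - 3460)/(-1901 + 630) = -2504/(-1271) = -2504*(-1/1271) = 2504/1271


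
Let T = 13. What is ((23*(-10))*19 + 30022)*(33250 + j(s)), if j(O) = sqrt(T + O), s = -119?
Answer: 852929000 + 25652*I*sqrt(106) ≈ 8.5293e+8 + 2.641e+5*I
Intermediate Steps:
j(O) = sqrt(13 + O)
((23*(-10))*19 + 30022)*(33250 + j(s)) = ((23*(-10))*19 + 30022)*(33250 + sqrt(13 - 119)) = (-230*19 + 30022)*(33250 + sqrt(-106)) = (-4370 + 30022)*(33250 + I*sqrt(106)) = 25652*(33250 + I*sqrt(106)) = 852929000 + 25652*I*sqrt(106)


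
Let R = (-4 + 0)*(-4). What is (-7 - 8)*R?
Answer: -240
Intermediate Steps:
R = 16 (R = -4*(-4) = 16)
(-7 - 8)*R = (-7 - 8)*16 = -15*16 = -240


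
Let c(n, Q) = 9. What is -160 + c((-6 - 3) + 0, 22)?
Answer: -151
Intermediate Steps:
-160 + c((-6 - 3) + 0, 22) = -160 + 9 = -151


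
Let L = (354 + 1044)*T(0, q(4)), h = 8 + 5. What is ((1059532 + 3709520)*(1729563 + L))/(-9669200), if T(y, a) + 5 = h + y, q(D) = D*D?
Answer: -2075428240461/2417300 ≈ -8.5857e+5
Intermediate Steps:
h = 13
q(D) = D**2
T(y, a) = 8 + y (T(y, a) = -5 + (13 + y) = 8 + y)
L = 11184 (L = (354 + 1044)*(8 + 0) = 1398*8 = 11184)
((1059532 + 3709520)*(1729563 + L))/(-9669200) = ((1059532 + 3709520)*(1729563 + 11184))/(-9669200) = (4769052*1740747)*(-1/9669200) = 8301712961844*(-1/9669200) = -2075428240461/2417300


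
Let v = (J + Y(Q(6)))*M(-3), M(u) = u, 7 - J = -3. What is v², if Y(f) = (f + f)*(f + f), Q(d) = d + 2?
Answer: 636804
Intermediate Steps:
Q(d) = 2 + d
J = 10 (J = 7 - 1*(-3) = 7 + 3 = 10)
Y(f) = 4*f² (Y(f) = (2*f)*(2*f) = 4*f²)
v = -798 (v = (10 + 4*(2 + 6)²)*(-3) = (10 + 4*8²)*(-3) = (10 + 4*64)*(-3) = (10 + 256)*(-3) = 266*(-3) = -798)
v² = (-798)² = 636804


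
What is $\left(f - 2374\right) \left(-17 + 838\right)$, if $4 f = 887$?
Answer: $- \frac{7067989}{4} \approx -1.767 \cdot 10^{6}$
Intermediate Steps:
$f = \frac{887}{4}$ ($f = \frac{1}{4} \cdot 887 = \frac{887}{4} \approx 221.75$)
$\left(f - 2374\right) \left(-17 + 838\right) = \left(\frac{887}{4} - 2374\right) \left(-17 + 838\right) = \left(- \frac{8609}{4}\right) 821 = - \frac{7067989}{4}$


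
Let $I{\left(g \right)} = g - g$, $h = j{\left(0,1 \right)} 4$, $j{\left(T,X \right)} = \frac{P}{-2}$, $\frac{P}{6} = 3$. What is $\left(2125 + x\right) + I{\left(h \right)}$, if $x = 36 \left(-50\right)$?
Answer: $325$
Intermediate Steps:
$P = 18$ ($P = 6 \cdot 3 = 18$)
$j{\left(T,X \right)} = -9$ ($j{\left(T,X \right)} = \frac{18}{-2} = 18 \left(- \frac{1}{2}\right) = -9$)
$h = -36$ ($h = \left(-9\right) 4 = -36$)
$I{\left(g \right)} = 0$
$x = -1800$
$\left(2125 + x\right) + I{\left(h \right)} = \left(2125 - 1800\right) + 0 = 325 + 0 = 325$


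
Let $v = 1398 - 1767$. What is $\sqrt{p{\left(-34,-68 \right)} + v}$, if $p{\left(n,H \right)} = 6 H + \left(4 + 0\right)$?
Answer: $i \sqrt{773} \approx 27.803 i$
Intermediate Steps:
$v = -369$ ($v = 1398 - 1767 = -369$)
$p{\left(n,H \right)} = 4 + 6 H$ ($p{\left(n,H \right)} = 6 H + 4 = 4 + 6 H$)
$\sqrt{p{\left(-34,-68 \right)} + v} = \sqrt{\left(4 + 6 \left(-68\right)\right) - 369} = \sqrt{\left(4 - 408\right) - 369} = \sqrt{-404 - 369} = \sqrt{-773} = i \sqrt{773}$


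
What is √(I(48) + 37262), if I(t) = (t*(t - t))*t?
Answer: √37262 ≈ 193.03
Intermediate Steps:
I(t) = 0 (I(t) = (t*0)*t = 0*t = 0)
√(I(48) + 37262) = √(0 + 37262) = √37262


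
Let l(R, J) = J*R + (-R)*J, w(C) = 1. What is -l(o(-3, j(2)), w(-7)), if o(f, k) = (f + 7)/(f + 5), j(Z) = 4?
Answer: 0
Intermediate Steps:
o(f, k) = (7 + f)/(5 + f)
l(R, J) = 0 (l(R, J) = J*R - J*R = 0)
-l(o(-3, j(2)), w(-7)) = -1*0 = 0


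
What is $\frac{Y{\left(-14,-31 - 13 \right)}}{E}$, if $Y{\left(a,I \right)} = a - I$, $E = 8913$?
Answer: $\frac{10}{2971} \approx 0.0033659$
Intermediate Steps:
$\frac{Y{\left(-14,-31 - 13 \right)}}{E} = \frac{-14 - \left(-31 - 13\right)}{8913} = \left(-14 - -44\right) \frac{1}{8913} = \left(-14 + 44\right) \frac{1}{8913} = 30 \cdot \frac{1}{8913} = \frac{10}{2971}$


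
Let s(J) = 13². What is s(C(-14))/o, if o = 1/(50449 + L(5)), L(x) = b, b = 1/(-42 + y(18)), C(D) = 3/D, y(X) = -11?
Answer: 451871524/53 ≈ 8.5259e+6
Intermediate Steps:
s(J) = 169
b = -1/53 (b = 1/(-42 - 11) = 1/(-53) = -1/53 ≈ -0.018868)
L(x) = -1/53
o = 53/2673796 (o = 1/(50449 - 1/53) = 1/(2673796/53) = 53/2673796 ≈ 1.9822e-5)
s(C(-14))/o = 169/(53/2673796) = 169*(2673796/53) = 451871524/53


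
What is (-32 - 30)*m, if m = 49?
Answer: -3038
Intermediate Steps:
(-32 - 30)*m = (-32 - 30)*49 = -62*49 = -3038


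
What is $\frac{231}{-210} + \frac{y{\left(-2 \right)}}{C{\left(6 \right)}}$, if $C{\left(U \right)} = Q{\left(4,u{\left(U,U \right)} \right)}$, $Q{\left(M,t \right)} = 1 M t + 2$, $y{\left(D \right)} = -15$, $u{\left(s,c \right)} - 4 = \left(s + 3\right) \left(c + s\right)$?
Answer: $- \frac{17}{15} \approx -1.1333$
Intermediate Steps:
$u{\left(s,c \right)} = 4 + \left(3 + s\right) \left(c + s\right)$ ($u{\left(s,c \right)} = 4 + \left(s + 3\right) \left(c + s\right) = 4 + \left(3 + s\right) \left(c + s\right)$)
$Q{\left(M,t \right)} = 2 + M t$ ($Q{\left(M,t \right)} = M t + 2 = 2 + M t$)
$C{\left(U \right)} = 18 + 8 U^{2} + 24 U$ ($C{\left(U \right)} = 2 + 4 \left(4 + U^{2} + 3 U + 3 U + U U\right) = 2 + 4 \left(4 + U^{2} + 3 U + 3 U + U^{2}\right) = 2 + 4 \left(4 + 2 U^{2} + 6 U\right) = 2 + \left(16 + 8 U^{2} + 24 U\right) = 18 + 8 U^{2} + 24 U$)
$\frac{231}{-210} + \frac{y{\left(-2 \right)}}{C{\left(6 \right)}} = \frac{231}{-210} - \frac{15}{18 + 8 \cdot 6^{2} + 24 \cdot 6} = 231 \left(- \frac{1}{210}\right) - \frac{15}{18 + 8 \cdot 36 + 144} = - \frac{11}{10} - \frac{15}{18 + 288 + 144} = - \frac{11}{10} - \frac{15}{450} = - \frac{11}{10} - \frac{1}{30} = - \frac{17}{15}$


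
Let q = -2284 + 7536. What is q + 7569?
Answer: 12821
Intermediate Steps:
q = 5252
q + 7569 = 5252 + 7569 = 12821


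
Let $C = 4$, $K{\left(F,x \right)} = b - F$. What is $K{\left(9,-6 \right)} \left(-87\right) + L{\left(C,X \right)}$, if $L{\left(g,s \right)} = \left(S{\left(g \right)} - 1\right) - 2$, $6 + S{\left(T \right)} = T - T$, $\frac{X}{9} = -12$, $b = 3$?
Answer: $513$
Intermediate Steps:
$X = -108$ ($X = 9 \left(-12\right) = -108$)
$S{\left(T \right)} = -6$ ($S{\left(T \right)} = -6 + \left(T - T\right) = -6 + 0 = -6$)
$K{\left(F,x \right)} = 3 - F$
$L{\left(g,s \right)} = -9$ ($L{\left(g,s \right)} = \left(-6 - 1\right) - 2 = -7 - 2 = -9$)
$K{\left(9,-6 \right)} \left(-87\right) + L{\left(C,X \right)} = \left(3 - 9\right) \left(-87\right) - 9 = \left(-6\right) \left(-87\right) - 9 = 522 - 9 = 513$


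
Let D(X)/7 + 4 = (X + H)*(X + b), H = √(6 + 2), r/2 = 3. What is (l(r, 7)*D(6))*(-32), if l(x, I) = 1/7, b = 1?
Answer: -1216 - 448*√2 ≈ -1849.6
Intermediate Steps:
r = 6 (r = 2*3 = 6)
H = 2*√2 (H = √8 = 2*√2 ≈ 2.8284)
D(X) = -28 + 7*(1 + X)*(X + 2*√2) (D(X) = -28 + 7*((X + 2*√2)*(X + 1)) = -28 + 7*((X + 2*√2)*(1 + X)) = -28 + 7*((1 + X)*(X + 2*√2)) = -28 + 7*(1 + X)*(X + 2*√2))
l(x, I) = ⅐
(l(r, 7)*D(6))*(-32) = ((-28 + 7*6 + 7*6² + 14*√2 + 14*6*√2)/7)*(-32) = ((-28 + 42 + 7*36 + 14*√2 + 84*√2)/7)*(-32) = ((-28 + 42 + 252 + 14*√2 + 84*√2)/7)*(-32) = ((266 + 98*√2)/7)*(-32) = (38 + 14*√2)*(-32) = -1216 - 448*√2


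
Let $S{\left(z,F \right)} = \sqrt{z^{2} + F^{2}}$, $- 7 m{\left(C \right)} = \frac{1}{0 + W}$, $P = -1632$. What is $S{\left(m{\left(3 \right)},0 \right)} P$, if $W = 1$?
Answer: $- \frac{1632}{7} \approx -233.14$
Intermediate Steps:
$m{\left(C \right)} = - \frac{1}{7}$ ($m{\left(C \right)} = - \frac{1}{7 \left(0 + 1\right)} = - \frac{1}{7 \cdot 1} = \left(- \frac{1}{7}\right) 1 = - \frac{1}{7}$)
$S{\left(z,F \right)} = \sqrt{F^{2} + z^{2}}$
$S{\left(m{\left(3 \right)},0 \right)} P = \sqrt{0^{2} + \left(- \frac{1}{7}\right)^{2}} \left(-1632\right) = \sqrt{0 + \frac{1}{49}} \left(-1632\right) = \sqrt{\frac{1}{49}} \left(-1632\right) = \frac{1}{7} \left(-1632\right) = - \frac{1632}{7}$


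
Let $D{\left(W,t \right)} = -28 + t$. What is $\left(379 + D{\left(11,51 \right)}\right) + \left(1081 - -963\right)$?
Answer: $2446$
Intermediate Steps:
$\left(379 + D{\left(11,51 \right)}\right) + \left(1081 - -963\right) = \left(379 + \left(-28 + 51\right)\right) + \left(1081 - -963\right) = \left(379 + 23\right) + \left(1081 + 963\right) = 402 + 2044 = 2446$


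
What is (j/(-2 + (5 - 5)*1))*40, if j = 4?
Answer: -80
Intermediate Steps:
(j/(-2 + (5 - 5)*1))*40 = (4/(-2 + (5 - 5)*1))*40 = (4/(-2 + 0*1))*40 = (4/(-2 + 0))*40 = (4/(-2))*40 = -½*4*40 = -2*40 = -80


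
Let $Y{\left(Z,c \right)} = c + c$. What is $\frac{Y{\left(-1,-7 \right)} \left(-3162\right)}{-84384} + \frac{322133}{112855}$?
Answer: $\frac{1848917161}{793596360} \approx 2.3298$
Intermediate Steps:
$Y{\left(Z,c \right)} = 2 c$
$\frac{Y{\left(-1,-7 \right)} \left(-3162\right)}{-84384} + \frac{322133}{112855} = \frac{2 \left(-7\right) \left(-3162\right)}{-84384} + \frac{322133}{112855} = \left(-14\right) \left(-3162\right) \left(- \frac{1}{84384}\right) + 322133 \cdot \frac{1}{112855} = 44268 \left(- \frac{1}{84384}\right) + \frac{322133}{112855} = - \frac{3689}{7032} + \frac{322133}{112855} = \frac{1848917161}{793596360}$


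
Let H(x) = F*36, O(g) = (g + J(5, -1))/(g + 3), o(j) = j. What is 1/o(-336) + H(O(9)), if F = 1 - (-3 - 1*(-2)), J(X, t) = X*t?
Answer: 24191/336 ≈ 71.997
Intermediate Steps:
F = 2 (F = 1 - (-3 + 2) = 1 - 1*(-1) = 1 + 1 = 2)
O(g) = (-5 + g)/(3 + g) (O(g) = (g + 5*(-1))/(g + 3) = (g - 5)/(3 + g) = (-5 + g)/(3 + g))
H(x) = 72 (H(x) = 2*36 = 72)
1/o(-336) + H(O(9)) = 1/(-336) + 72 = -1/336 + 72 = 24191/336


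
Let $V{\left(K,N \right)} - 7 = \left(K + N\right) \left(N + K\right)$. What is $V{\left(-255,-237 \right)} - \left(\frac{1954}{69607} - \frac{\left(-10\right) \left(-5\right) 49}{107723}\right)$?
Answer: $\frac{259302121989077}{1071182123} \approx 2.4207 \cdot 10^{5}$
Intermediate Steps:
$V{\left(K,N \right)} = 7 + \left(K + N\right)^{2}$ ($V{\left(K,N \right)} = 7 + \left(K + N\right) \left(N + K\right) = 7 + \left(K + N\right) \left(K + N\right) = 7 + \left(K + N\right)^{2}$)
$V{\left(-255,-237 \right)} - \left(\frac{1954}{69607} - \frac{\left(-10\right) \left(-5\right) 49}{107723}\right) = \left(7 + \left(-255 - 237\right)^{2}\right) - \left(\frac{1954}{69607} - \frac{\left(-10\right) \left(-5\right) 49}{107723}\right) = \left(7 + \left(-492\right)^{2}\right) - \left(\frac{1954}{69607} - 50 \cdot 49 \cdot \frac{1}{107723}\right) = \left(7 + 242064\right) + \left(2450 \cdot \frac{1}{107723} - \frac{1954}{69607}\right) = 242071 + \left(\frac{350}{15389} - \frac{1954}{69607}\right) = 242071 - \frac{5707656}{1071182123} = \frac{259302121989077}{1071182123}$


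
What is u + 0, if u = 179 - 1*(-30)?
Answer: 209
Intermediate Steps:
u = 209 (u = 179 + 30 = 209)
u + 0 = 209 + 0 = 209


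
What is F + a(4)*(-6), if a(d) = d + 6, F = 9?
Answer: -51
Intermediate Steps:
a(d) = 6 + d
F + a(4)*(-6) = 9 + (6 + 4)*(-6) = 9 + 10*(-6) = 9 - 60 = -51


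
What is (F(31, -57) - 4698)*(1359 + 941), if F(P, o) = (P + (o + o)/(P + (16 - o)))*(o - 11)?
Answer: -201270700/13 ≈ -1.5482e+7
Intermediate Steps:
F(P, o) = (-11 + o)*(P + 2*o/(16 + P - o)) (F(P, o) = (P + (2*o)/(16 + P - o))*(-11 + o) = (P + 2*o/(16 + P - o))*(-11 + o) = (-11 + o)*(P + 2*o/(16 + P - o)))
(F(31, -57) - 4698)*(1359 + 941) = ((-176*31 - 22*(-57) - 11*31² + 2*(-57)² - 57*31² - 1*31*(-57)² + 27*31*(-57))/(16 + 31 - 1*(-57)) - 4698)*(1359 + 941) = ((-5456 + 1254 - 11*961 + 2*3249 - 57*961 - 1*31*3249 - 47709)/(16 + 31 + 57) - 4698)*2300 = ((-5456 + 1254 - 10571 + 6498 - 54777 - 100719 - 47709)/104 - 4698)*2300 = ((1/104)*(-211480) - 4698)*2300 = (-26435/13 - 4698)*2300 = -87509/13*2300 = -201270700/13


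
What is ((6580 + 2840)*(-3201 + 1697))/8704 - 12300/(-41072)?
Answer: -4177590/2567 ≈ -1627.4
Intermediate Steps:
((6580 + 2840)*(-3201 + 1697))/8704 - 12300/(-41072) = (9420*(-1504))*(1/8704) - 12300*(-1/41072) = -14167680*1/8704 + 3075/10268 = -110685/68 + 3075/10268 = -4177590/2567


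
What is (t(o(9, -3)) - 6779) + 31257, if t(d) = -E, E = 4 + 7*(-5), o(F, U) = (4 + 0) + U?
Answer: 24509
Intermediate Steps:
o(F, U) = 4 + U
E = -31 (E = 4 - 35 = -31)
t(d) = 31 (t(d) = -1*(-31) = 31)
(t(o(9, -3)) - 6779) + 31257 = (31 - 6779) + 31257 = -6748 + 31257 = 24509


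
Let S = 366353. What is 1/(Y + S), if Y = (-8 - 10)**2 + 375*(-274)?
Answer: 1/263927 ≈ 3.7889e-6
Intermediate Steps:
Y = -102426 (Y = (-18)**2 - 102750 = 324 - 102750 = -102426)
1/(Y + S) = 1/(-102426 + 366353) = 1/263927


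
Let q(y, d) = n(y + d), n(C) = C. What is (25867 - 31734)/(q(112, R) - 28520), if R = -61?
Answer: 5867/28469 ≈ 0.20608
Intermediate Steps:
q(y, d) = d + y (q(y, d) = y + d = d + y)
(25867 - 31734)/(q(112, R) - 28520) = (25867 - 31734)/((-61 + 112) - 28520) = -5867/(51 - 28520) = -5867/(-28469) = -5867*(-1/28469) = 5867/28469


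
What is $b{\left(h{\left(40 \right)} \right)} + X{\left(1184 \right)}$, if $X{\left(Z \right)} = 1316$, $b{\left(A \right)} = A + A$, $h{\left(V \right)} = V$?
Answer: $1396$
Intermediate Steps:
$b{\left(A \right)} = 2 A$
$b{\left(h{\left(40 \right)} \right)} + X{\left(1184 \right)} = 2 \cdot 40 + 1316 = 80 + 1316 = 1396$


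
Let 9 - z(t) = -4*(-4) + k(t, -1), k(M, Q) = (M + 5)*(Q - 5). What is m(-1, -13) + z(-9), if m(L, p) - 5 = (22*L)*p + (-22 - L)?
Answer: 239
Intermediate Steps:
k(M, Q) = (-5 + Q)*(5 + M) (k(M, Q) = (5 + M)*(-5 + Q) = (-5 + Q)*(5 + M))
z(t) = 23 + 6*t (z(t) = 9 - (-4*(-4) + (-25 - 5*t + 5*(-1) + t*(-1))) = 9 - (16 + (-25 - 5*t - 5 - t)) = 9 - (16 + (-30 - 6*t)) = 9 - (-14 - 6*t) = 9 + (14 + 6*t) = 23 + 6*t)
m(L, p) = -17 - L + 22*L*p (m(L, p) = 5 + ((22*L)*p + (-22 - L)) = 5 + (22*L*p + (-22 - L)) = 5 + (-22 - L + 22*L*p) = -17 - L + 22*L*p)
m(-1, -13) + z(-9) = (-17 - 1*(-1) + 22*(-1)*(-13)) + (23 + 6*(-9)) = (-17 + 1 + 286) + (23 - 54) = 270 - 31 = 239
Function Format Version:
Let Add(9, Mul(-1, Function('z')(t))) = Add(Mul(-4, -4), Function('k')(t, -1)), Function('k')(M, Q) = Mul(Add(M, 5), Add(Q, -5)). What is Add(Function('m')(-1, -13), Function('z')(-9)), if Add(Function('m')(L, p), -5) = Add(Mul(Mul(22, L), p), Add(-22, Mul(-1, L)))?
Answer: 239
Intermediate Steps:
Function('k')(M, Q) = Mul(Add(-5, Q), Add(5, M)) (Function('k')(M, Q) = Mul(Add(5, M), Add(-5, Q)) = Mul(Add(-5, Q), Add(5, M)))
Function('z')(t) = Add(23, Mul(6, t)) (Function('z')(t) = Add(9, Mul(-1, Add(Mul(-4, -4), Add(-25, Mul(-5, t), Mul(5, -1), Mul(t, -1))))) = Add(9, Mul(-1, Add(16, Add(-25, Mul(-5, t), -5, Mul(-1, t))))) = Add(9, Mul(-1, Add(16, Add(-30, Mul(-6, t))))) = Add(9, Mul(-1, Add(-14, Mul(-6, t)))) = Add(9, Add(14, Mul(6, t))) = Add(23, Mul(6, t)))
Function('m')(L, p) = Add(-17, Mul(-1, L), Mul(22, L, p)) (Function('m')(L, p) = Add(5, Add(Mul(Mul(22, L), p), Add(-22, Mul(-1, L)))) = Add(5, Add(Mul(22, L, p), Add(-22, Mul(-1, L)))) = Add(5, Add(-22, Mul(-1, L), Mul(22, L, p))) = Add(-17, Mul(-1, L), Mul(22, L, p)))
Add(Function('m')(-1, -13), Function('z')(-9)) = Add(Add(-17, Mul(-1, -1), Mul(22, -1, -13)), Add(23, Mul(6, -9))) = Add(Add(-17, 1, 286), Add(23, -54)) = Add(270, -31) = 239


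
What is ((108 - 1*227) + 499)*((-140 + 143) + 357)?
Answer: 136800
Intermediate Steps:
((108 - 1*227) + 499)*((-140 + 143) + 357) = ((108 - 227) + 499)*(3 + 357) = (-119 + 499)*360 = 380*360 = 136800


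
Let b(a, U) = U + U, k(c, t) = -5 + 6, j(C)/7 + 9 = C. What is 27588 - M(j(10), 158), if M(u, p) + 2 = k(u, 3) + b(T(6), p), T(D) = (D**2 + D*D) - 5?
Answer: 27273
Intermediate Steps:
j(C) = -63 + 7*C
k(c, t) = 1
T(D) = -5 + 2*D**2 (T(D) = (D**2 + D**2) - 5 = 2*D**2 - 5 = -5 + 2*D**2)
b(a, U) = 2*U
M(u, p) = -1 + 2*p (M(u, p) = -2 + (1 + 2*p) = -1 + 2*p)
27588 - M(j(10), 158) = 27588 - (-1 + 2*158) = 27588 - (-1 + 316) = 27588 - 1*315 = 27588 - 315 = 27273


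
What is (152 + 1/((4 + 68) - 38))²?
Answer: 26718561/1156 ≈ 23113.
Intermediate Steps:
(152 + 1/((4 + 68) - 38))² = (152 + 1/(72 - 38))² = (152 + 1/34)² = (5169/34)² = 26718561/1156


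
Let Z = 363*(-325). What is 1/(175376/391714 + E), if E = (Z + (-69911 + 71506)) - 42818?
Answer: -195857/31179954998 ≈ -6.2815e-6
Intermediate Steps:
Z = -117975
E = -159198 (E = (-117975 + (-69911 + 71506)) - 42818 = (-117975 + 1595) - 42818 = -116380 - 42818 = -159198)
1/(175376/391714 + E) = 1/(175376/391714 - 159198) = 1/(175376*(1/391714) - 159198) = 1/(87688/195857 - 159198) = 1/(-31179954998/195857) = -195857/31179954998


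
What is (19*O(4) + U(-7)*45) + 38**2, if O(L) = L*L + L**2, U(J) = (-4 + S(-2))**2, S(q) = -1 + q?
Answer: 4257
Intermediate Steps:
U(J) = 49 (U(J) = (-4 + (-1 - 2))**2 = (-4 - 3)**2 = (-7)**2 = 49)
O(L) = 2*L**2 (O(L) = L**2 + L**2 = 2*L**2)
(19*O(4) + U(-7)*45) + 38**2 = (19*(2*4**2) + 49*45) + 38**2 = (19*(2*16) + 2205) + 1444 = (19*32 + 2205) + 1444 = (608 + 2205) + 1444 = 2813 + 1444 = 4257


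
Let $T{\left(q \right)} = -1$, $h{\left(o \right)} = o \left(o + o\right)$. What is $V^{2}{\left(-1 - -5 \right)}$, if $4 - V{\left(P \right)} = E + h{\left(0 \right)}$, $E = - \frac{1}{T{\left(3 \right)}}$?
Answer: $9$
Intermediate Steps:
$h{\left(o \right)} = 2 o^{2}$ ($h{\left(o \right)} = o 2 o = 2 o^{2}$)
$E = 1$ ($E = - \frac{1}{-1} = \left(-1\right) \left(-1\right) = 1$)
$V{\left(P \right)} = 3$ ($V{\left(P \right)} = 4 - \left(1 + 2 \cdot 0^{2}\right) = 4 - \left(1 + 2 \cdot 0\right) = 4 - \left(1 + 0\right) = 4 - 1 = 3$)
$V^{2}{\left(-1 - -5 \right)} = 3^{2} = 9$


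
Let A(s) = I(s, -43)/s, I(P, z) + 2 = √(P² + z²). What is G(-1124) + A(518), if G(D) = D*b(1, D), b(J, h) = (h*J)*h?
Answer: -367788967617/259 + √270173/518 ≈ -1.4200e+9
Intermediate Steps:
b(J, h) = J*h² (b(J, h) = (J*h)*h = J*h²)
I(P, z) = -2 + √(P² + z²)
G(D) = D³ (G(D) = D*(1*D²) = D*D² = D³)
A(s) = (-2 + √(1849 + s²))/s (A(s) = (-2 + √(s² + (-43)²))/s = (-2 + √(s² + 1849))/s = (-2 + √(1849 + s²))/s)
G(-1124) + A(518) = (-1124)³ + (-2 + √(1849 + 518²))/518 = -1420034624 + (-2 + √(1849 + 268324))/518 = -1420034624 + (-2 + √270173)/518 = -1420034624 + (-1/259 + √270173/518) = -367788967617/259 + √270173/518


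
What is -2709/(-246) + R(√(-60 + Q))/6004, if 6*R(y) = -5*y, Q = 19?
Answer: 903/82 - 5*I*√41/36024 ≈ 11.012 - 0.00088873*I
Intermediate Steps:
R(y) = -5*y/6 (R(y) = (-5*y)/6 = -5*y/6)
-2709/(-246) + R(√(-60 + Q))/6004 = -2709/(-246) - 5*√(-60 + 19)/6/6004 = -2709*(-1/246) - 5*I*√41/6*(1/6004) = 903/82 - 5*I*√41/6*(1/6004) = 903/82 - 5*I*√41/36024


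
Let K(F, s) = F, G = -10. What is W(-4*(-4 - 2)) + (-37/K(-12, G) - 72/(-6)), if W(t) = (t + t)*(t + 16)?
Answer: 23221/12 ≈ 1935.1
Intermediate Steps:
W(t) = 2*t*(16 + t) (W(t) = (2*t)*(16 + t) = 2*t*(16 + t))
W(-4*(-4 - 2)) + (-37/K(-12, G) - 72/(-6)) = 2*(-4*(-4 - 2))*(16 - 4*(-4 - 2)) + (-37/(-12) - 72/(-6)) = 2*(-4*(-6))*(16 - 4*(-6)) + (-37*(-1/12) - 72*(-⅙)) = 2*24*(16 + 24) + (37/12 + 12) = 2*24*40 + 181/12 = 1920 + 181/12 = 23221/12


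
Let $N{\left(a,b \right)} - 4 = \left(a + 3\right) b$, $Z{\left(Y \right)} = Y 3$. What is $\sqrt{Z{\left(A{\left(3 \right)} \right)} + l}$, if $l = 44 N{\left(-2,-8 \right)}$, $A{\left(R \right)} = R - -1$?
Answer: $2 i \sqrt{41} \approx 12.806 i$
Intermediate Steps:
$A{\left(R \right)} = 1 + R$ ($A{\left(R \right)} = R + 1 = 1 + R$)
$Z{\left(Y \right)} = 3 Y$
$N{\left(a,b \right)} = 4 + b \left(3 + a\right)$ ($N{\left(a,b \right)} = 4 + \left(a + 3\right) b = 4 + \left(3 + a\right) b = 4 + b \left(3 + a\right)$)
$l = -176$ ($l = 44 \left(4 + 3 \left(-8\right) - -16\right) = 44 \left(4 - 24 + 16\right) = 44 \left(-4\right) = -176$)
$\sqrt{Z{\left(A{\left(3 \right)} \right)} + l} = \sqrt{3 \left(1 + 3\right) - 176} = \sqrt{3 \cdot 4 - 176} = \sqrt{12 - 176} = \sqrt{-164} = 2 i \sqrt{41}$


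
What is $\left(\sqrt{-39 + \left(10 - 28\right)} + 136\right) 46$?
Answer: $6256 + 46 i \sqrt{57} \approx 6256.0 + 347.29 i$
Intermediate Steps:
$\left(\sqrt{-39 + \left(10 - 28\right)} + 136\right) 46 = \left(\sqrt{-39 - 18} + 136\right) 46 = \left(\sqrt{-57} + 136\right) 46 = \left(i \sqrt{57} + 136\right) 46 = \left(136 + i \sqrt{57}\right) 46 = 6256 + 46 i \sqrt{57}$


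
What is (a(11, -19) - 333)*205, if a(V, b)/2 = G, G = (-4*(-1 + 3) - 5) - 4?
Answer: -75235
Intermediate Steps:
G = -17 (G = (-4*2 - 5) - 4 = (-8 - 5) - 4 = -13 - 4 = -17)
a(V, b) = -34 (a(V, b) = 2*(-17) = -34)
(a(11, -19) - 333)*205 = (-34 - 333)*205 = -367*205 = -75235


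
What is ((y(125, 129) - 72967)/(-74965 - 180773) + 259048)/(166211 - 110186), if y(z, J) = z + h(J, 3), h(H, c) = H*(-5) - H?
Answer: 6624849104/1432772145 ≈ 4.6238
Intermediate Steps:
h(H, c) = -6*H (h(H, c) = -5*H - H = -6*H)
y(z, J) = z - 6*J
((y(125, 129) - 72967)/(-74965 - 180773) + 259048)/(166211 - 110186) = (((125 - 6*129) - 72967)/(-74965 - 180773) + 259048)/(166211 - 110186) = (((125 - 774) - 72967)/(-255738) + 259048)/56025 = ((-649 - 72967)*(-1/255738) + 259048)*(1/56025) = (-73616*(-1/255738) + 259048)*(1/56025) = (36808/127869 + 259048)*(1/56025) = (33124245520/127869)*(1/56025) = 6624849104/1432772145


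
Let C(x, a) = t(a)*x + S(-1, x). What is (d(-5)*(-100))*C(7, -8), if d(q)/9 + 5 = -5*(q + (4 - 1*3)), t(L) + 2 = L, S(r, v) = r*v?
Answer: 1039500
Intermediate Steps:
t(L) = -2 + L
d(q) = -90 - 45*q (d(q) = -45 + 9*(-5*(q + (4 - 1*3))) = -45 + 9*(-5*(q + (4 - 3))) = -45 + 9*(-5*(q + 1)) = -45 + 9*(-5*(1 + q)) = -45 + 9*(-5 - 5*q) = -45 + (-45 - 45*q) = -90 - 45*q)
C(x, a) = -x + x*(-2 + a) (C(x, a) = (-2 + a)*x - x = x*(-2 + a) - x = -x + x*(-2 + a))
(d(-5)*(-100))*C(7, -8) = ((-90 - 45*(-5))*(-100))*(7*(-3 - 8)) = ((-90 + 225)*(-100))*(7*(-11)) = (135*(-100))*(-77) = -13500*(-77) = 1039500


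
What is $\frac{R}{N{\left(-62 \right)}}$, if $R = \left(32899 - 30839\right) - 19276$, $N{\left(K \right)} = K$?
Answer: $\frac{8608}{31} \approx 277.68$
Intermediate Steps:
$R = -17216$ ($R = 2060 - 19276 = -17216$)
$\frac{R}{N{\left(-62 \right)}} = - \frac{17216}{-62} = \left(-17216\right) \left(- \frac{1}{62}\right) = \frac{8608}{31}$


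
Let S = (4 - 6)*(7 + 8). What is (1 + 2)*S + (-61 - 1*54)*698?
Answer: -80360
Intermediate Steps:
S = -30 (S = -2*15 = -30)
(1 + 2)*S + (-61 - 1*54)*698 = (1 + 2)*(-30) + (-61 - 1*54)*698 = 3*(-30) + (-61 - 54)*698 = -90 - 115*698 = -90 - 80270 = -80360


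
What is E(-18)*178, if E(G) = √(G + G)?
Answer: 1068*I ≈ 1068.0*I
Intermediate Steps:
E(G) = √2*√G (E(G) = √(2*G) = √2*√G)
E(-18)*178 = (√2*√(-18))*178 = (√2*(3*I*√2))*178 = (6*I)*178 = 1068*I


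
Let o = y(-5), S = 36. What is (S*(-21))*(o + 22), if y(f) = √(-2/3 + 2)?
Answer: -16632 - 504*√3 ≈ -17505.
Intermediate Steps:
y(f) = 2*√3/3 (y(f) = √(-2*⅓ + 2) = √(-⅔ + 2) = √(4/3) = 2*√3/3)
o = 2*√3/3 ≈ 1.1547
(S*(-21))*(o + 22) = (36*(-21))*(2*√3/3 + 22) = -756*(22 + 2*√3/3) = -16632 - 504*√3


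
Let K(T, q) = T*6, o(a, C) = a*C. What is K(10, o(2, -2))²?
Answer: 3600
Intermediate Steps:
o(a, C) = C*a
K(T, q) = 6*T
K(10, o(2, -2))² = (6*10)² = 60² = 3600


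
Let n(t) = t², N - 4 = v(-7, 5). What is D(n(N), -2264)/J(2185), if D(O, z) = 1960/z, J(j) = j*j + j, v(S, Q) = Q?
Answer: -49/270344806 ≈ -1.8125e-7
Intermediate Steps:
N = 9 (N = 4 + 5 = 9)
J(j) = j + j² (J(j) = j² + j = j + j²)
D(n(N), -2264)/J(2185) = (1960/(-2264))/((2185*(1 + 2185))) = (1960*(-1/2264))/((2185*2186)) = -245/283/4776410 = -245/283*1/4776410 = -49/270344806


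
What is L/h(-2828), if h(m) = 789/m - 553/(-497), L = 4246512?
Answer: 852648651456/167393 ≈ 5.0937e+6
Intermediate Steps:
h(m) = 79/71 + 789/m (h(m) = 789/m - 553*(-1/497) = 789/m + 79/71 = 79/71 + 789/m)
L/h(-2828) = 4246512/(79/71 + 789/(-2828)) = 4246512/(79/71 + 789*(-1/2828)) = 4246512/(79/71 - 789/2828) = 4246512/(167393/200788) = 4246512*(200788/167393) = 852648651456/167393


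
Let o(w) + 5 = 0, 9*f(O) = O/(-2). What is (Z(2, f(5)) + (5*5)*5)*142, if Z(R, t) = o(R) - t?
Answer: 153715/9 ≈ 17079.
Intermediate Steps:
f(O) = -O/18 (f(O) = (O/(-2))/9 = (O*(-1/2))/9 = (-O/2)/9 = -O/18)
o(w) = -5 (o(w) = -5 + 0 = -5)
Z(R, t) = -5 - t
(Z(2, f(5)) + (5*5)*5)*142 = ((-5 - (-1)*5/18) + (5*5)*5)*142 = ((-5 - 1*(-5/18)) + 25*5)*142 = ((-5 + 5/18) + 125)*142 = (-85/18 + 125)*142 = (2165/18)*142 = 153715/9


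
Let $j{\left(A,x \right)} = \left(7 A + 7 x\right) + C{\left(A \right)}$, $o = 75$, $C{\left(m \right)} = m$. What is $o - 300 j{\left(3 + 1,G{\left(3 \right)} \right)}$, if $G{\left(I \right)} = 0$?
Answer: $-9525$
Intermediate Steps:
$j{\left(A,x \right)} = 7 x + 8 A$ ($j{\left(A,x \right)} = \left(7 A + 7 x\right) + A = 7 x + 8 A$)
$o - 300 j{\left(3 + 1,G{\left(3 \right)} \right)} = 75 - 300 \left(7 \cdot 0 + 8 \left(3 + 1\right)\right) = 75 - 300 \left(0 + 8 \cdot 4\right) = 75 - 300 \left(0 + 32\right) = 75 - 9600 = -9525$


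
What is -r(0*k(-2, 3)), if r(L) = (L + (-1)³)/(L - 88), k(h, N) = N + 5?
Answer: -1/88 ≈ -0.011364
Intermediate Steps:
k(h, N) = 5 + N
r(L) = (-1 + L)/(-88 + L) (r(L) = (L - 1)/(-88 + L) = (-1 + L)/(-88 + L))
-r(0*k(-2, 3)) = -(-1 + 0*(5 + 3))/(-88 + 0*(5 + 3)) = -(-1 + 0*8)/(-88 + 0*8) = -(-1 + 0)/(-88 + 0) = -(-1)/(-88) = -(-1)*(-1)/88 = -1*1/88 = -1/88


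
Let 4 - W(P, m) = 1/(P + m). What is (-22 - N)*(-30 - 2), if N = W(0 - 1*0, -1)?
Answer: 864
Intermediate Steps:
W(P, m) = 4 - 1/(P + m)
N = 5 (N = (-1 + 4*(0 - 1*0) + 4*(-1))/((0 - 1*0) - 1) = (-1 + 4*(0 + 0) - 4)/((0 + 0) - 1) = (-1 + 4*0 - 4)/(0 - 1) = (-1 + 0 - 4)/(-1) = -1*(-5) = 5)
(-22 - N)*(-30 - 2) = (-22 - 1*5)*(-30 - 2) = (-22 - 5)*(-32) = -27*(-32) = 864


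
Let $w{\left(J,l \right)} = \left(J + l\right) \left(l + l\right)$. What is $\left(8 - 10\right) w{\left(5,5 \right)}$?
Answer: $-200$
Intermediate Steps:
$w{\left(J,l \right)} = 2 l \left(J + l\right)$ ($w{\left(J,l \right)} = \left(J + l\right) 2 l = 2 l \left(J + l\right)$)
$\left(8 - 10\right) w{\left(5,5 \right)} = \left(8 - 10\right) 2 \cdot 5 \left(5 + 5\right) = - 2 \cdot 2 \cdot 5 \cdot 10 = \left(-2\right) 100 = -200$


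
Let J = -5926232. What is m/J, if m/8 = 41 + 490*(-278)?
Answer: 136179/740779 ≈ 0.18383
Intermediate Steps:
m = -1089432 (m = 8*(41 + 490*(-278)) = 8*(41 - 136220) = 8*(-136179) = -1089432)
m/J = -1089432/(-5926232) = -1089432*(-1/5926232) = 136179/740779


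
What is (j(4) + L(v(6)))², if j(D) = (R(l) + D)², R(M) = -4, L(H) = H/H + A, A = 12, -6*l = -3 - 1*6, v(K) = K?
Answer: 169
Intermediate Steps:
l = 3/2 (l = -(-3 - 1*6)/6 = -(-3 - 6)/6 = -⅙*(-9) = 3/2 ≈ 1.5000)
L(H) = 13 (L(H) = H/H + 12 = 1 + 12 = 13)
j(D) = (-4 + D)²
(j(4) + L(v(6)))² = ((-4 + 4)² + 13)² = (0² + 13)² = (0 + 13)² = 13² = 169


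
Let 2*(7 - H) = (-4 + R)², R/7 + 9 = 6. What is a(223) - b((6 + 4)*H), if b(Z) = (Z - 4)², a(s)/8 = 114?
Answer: -9356569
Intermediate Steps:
R = -21 (R = -63 + 7*6 = -63 + 42 = -21)
a(s) = 912 (a(s) = 8*114 = 912)
H = -611/2 (H = 7 - (-4 - 21)²/2 = 7 - ½*(-25)² = 7 - ½*625 = 7 - 625/2 = -611/2 ≈ -305.50)
b(Z) = (-4 + Z)²
a(223) - b((6 + 4)*H) = 912 - (-4 + (6 + 4)*(-611/2))² = 912 - (-4 + 10*(-611/2))² = 912 - (-4 - 3055)² = 912 - 1*(-3059)² = 912 - 1*9357481 = 912 - 9357481 = -9356569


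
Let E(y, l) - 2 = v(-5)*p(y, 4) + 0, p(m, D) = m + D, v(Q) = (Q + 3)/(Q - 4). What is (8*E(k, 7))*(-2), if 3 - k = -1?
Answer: -544/9 ≈ -60.444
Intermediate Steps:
k = 4 (k = 3 - 1*(-1) = 3 + 1 = 4)
v(Q) = (3 + Q)/(-4 + Q)
p(m, D) = D + m
E(y, l) = 26/9 + 2*y/9 (E(y, l) = 2 + (((3 - 5)/(-4 - 5))*(4 + y) + 0) = 2 + ((-2/(-9))*(4 + y) + 0) = 2 + ((-⅑*(-2))*(4 + y) + 0) = 2 + (2*(4 + y)/9 + 0) = 2 + ((8/9 + 2*y/9) + 0) = 2 + (8/9 + 2*y/9) = 26/9 + 2*y/9)
(8*E(k, 7))*(-2) = (8*(26/9 + (2/9)*4))*(-2) = (8*(26/9 + 8/9))*(-2) = (8*(34/9))*(-2) = (272/9)*(-2) = -544/9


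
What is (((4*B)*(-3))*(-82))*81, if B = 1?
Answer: 79704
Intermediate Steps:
(((4*B)*(-3))*(-82))*81 = (((4*1)*(-3))*(-82))*81 = ((4*(-3))*(-82))*81 = -12*(-82)*81 = 984*81 = 79704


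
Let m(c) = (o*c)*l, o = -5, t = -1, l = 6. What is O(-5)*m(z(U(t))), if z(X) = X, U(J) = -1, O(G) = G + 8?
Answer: 90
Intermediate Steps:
O(G) = 8 + G
m(c) = -30*c (m(c) = -5*c*6 = -30*c)
O(-5)*m(z(U(t))) = (8 - 5)*(-30*(-1)) = 3*30 = 90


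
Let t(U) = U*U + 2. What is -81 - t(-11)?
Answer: -204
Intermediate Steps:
t(U) = 2 + U² (t(U) = U² + 2 = 2 + U²)
-81 - t(-11) = -81 - (2 + (-11)²) = -81 - (2 + 121) = -81 - 1*123 = -81 - 123 = -204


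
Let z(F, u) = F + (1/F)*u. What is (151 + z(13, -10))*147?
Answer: 311934/13 ≈ 23995.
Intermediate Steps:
z(F, u) = F + u/F
(151 + z(13, -10))*147 = (151 + (13 - 10/13))*147 = (151 + 159/13)*147 = (2122/13)*147 = 311934/13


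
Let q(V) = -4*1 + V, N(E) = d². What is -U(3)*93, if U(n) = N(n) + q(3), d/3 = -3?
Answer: -7440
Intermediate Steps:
d = -9 (d = 3*(-3) = -9)
N(E) = 81 (N(E) = (-9)² = 81)
q(V) = -4 + V
U(n) = 80 (U(n) = 81 + (-4 + 3) = 81 - 1 = 80)
-U(3)*93 = -1*80*93 = -80*93 = -7440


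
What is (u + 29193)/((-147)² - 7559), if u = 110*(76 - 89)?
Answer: 27763/14050 ≈ 1.9760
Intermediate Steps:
u = -1430 (u = 110*(-13) = -1430)
(u + 29193)/((-147)² - 7559) = (-1430 + 29193)/((-147)² - 7559) = 27763/(21609 - 7559) = 27763/14050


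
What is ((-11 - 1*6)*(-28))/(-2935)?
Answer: -476/2935 ≈ -0.16218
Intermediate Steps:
((-11 - 1*6)*(-28))/(-2935) = ((-11 - 6)*(-28))*(-1/2935) = -17*(-28)*(-1/2935) = 476*(-1/2935) = -476/2935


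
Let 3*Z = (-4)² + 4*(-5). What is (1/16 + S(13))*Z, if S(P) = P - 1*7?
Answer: -97/12 ≈ -8.0833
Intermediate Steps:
S(P) = -7 + P (S(P) = P - 7 = -7 + P)
Z = -4/3 (Z = ((-4)² + 4*(-5))/3 = (16 - 20)/3 = (⅓)*(-4) = -4/3 ≈ -1.3333)
(1/16 + S(13))*Z = (1/16 + (-7 + 13))*(-4/3) = (1/16 + 6)*(-4/3) = (97/16)*(-4/3) = -97/12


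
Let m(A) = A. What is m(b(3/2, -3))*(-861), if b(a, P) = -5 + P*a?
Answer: 16359/2 ≈ 8179.5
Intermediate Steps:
m(b(3/2, -3))*(-861) = (-5 - 9/2)*(-861) = -19/2*(-861) = 16359/2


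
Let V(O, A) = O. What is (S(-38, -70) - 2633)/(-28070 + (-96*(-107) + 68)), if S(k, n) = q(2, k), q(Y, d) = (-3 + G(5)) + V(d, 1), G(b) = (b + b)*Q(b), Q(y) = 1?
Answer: 148/985 ≈ 0.15025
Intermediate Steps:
G(b) = 2*b (G(b) = (b + b)*1 = (2*b)*1 = 2*b)
q(Y, d) = 7 + d (q(Y, d) = (-3 + 2*5) + d = (-3 + 10) + d = 7 + d)
S(k, n) = 7 + k
(S(-38, -70) - 2633)/(-28070 + (-96*(-107) + 68)) = ((7 - 38) - 2633)/(-28070 + (-96*(-107) + 68)) = (-31 - 2633)/(-28070 + (10272 + 68)) = -2664/(-28070 + 10340) = -2664/(-17730) = -2664*(-1/17730) = 148/985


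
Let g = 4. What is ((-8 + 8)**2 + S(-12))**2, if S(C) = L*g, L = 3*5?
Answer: 3600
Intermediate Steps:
L = 15
S(C) = 60 (S(C) = 15*4 = 60)
((-8 + 8)**2 + S(-12))**2 = ((-8 + 8)**2 + 60)**2 = (0**2 + 60)**2 = (0 + 60)**2 = 60**2 = 3600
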